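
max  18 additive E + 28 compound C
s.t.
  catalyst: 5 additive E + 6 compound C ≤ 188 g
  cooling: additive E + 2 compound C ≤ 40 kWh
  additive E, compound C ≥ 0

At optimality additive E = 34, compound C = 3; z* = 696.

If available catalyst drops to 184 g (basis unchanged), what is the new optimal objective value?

688

Check each constraint at x*: catalyst 188/188 (tight); cooling 40/40 (tight).
Dual feasibility on the basic columns requires 5·y_catalyst + 1·y_cooling = 18, 6·y_catalyst + 2·y_cooling = 28.
Solving: y_catalyst = 2, y_cooling = 8.
Δz = y_catalyst·Δb = 2 × (-4) = -8, so new z* = 696 − 8 = 688.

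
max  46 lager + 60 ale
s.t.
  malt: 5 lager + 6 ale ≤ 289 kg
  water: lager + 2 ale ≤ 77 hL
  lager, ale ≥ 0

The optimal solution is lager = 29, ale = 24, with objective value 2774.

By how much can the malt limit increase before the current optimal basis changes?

Binding constraints: malt, water. The basis is B = [[5,6],[1,2]] with det 4.
Per unit increase in malt, x* moves by d = (0.5, -0.25).
The basis stays optimal until ale reaches 0; allowable increase = 96 kg.

96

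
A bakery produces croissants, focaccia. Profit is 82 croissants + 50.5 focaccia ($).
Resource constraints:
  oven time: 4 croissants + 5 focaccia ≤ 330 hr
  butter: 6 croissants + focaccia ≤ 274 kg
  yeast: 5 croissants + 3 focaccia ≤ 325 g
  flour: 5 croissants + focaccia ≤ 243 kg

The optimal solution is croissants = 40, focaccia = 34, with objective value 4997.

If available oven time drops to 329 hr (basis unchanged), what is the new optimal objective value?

At the optimum: oven time uses 330 of 330 (binding); butter uses 274 of 274 (binding); yeast uses 302 of 325 (slack = 23); flour uses 234 of 243 (slack = 9).
Since yeast, flour are not tight, their duals are 0.
Dual feasibility on the basic columns requires 4·y_oven time + 6·y_butter = 82, 5·y_oven time + 1·y_butter = 50.5.
→ y_oven time = 8.5 and y_butter = 8.
Δz = y_oven time·Δb = 8.5 × (-1) = -8.5, so new z* = 4997 − 8.5 = 4988.5.

4988.5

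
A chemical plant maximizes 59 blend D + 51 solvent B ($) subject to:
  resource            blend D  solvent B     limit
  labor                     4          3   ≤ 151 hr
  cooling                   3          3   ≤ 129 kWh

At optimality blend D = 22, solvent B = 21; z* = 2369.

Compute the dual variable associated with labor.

Both labor and cooling are binding at x*.
The binding rows give the dual system: 4·y_labor + 3·y_cooling = 59 and 3·y_labor + 3·y_cooling = 51.
This yields shadow prices y_labor = 8, y_cooling = 9.
Shadow price of labor = 8.

8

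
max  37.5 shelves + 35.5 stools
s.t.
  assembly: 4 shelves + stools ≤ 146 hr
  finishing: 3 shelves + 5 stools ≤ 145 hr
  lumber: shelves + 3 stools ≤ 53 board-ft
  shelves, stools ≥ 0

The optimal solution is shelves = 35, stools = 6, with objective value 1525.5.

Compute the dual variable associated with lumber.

Check each constraint at x*: assembly 146/146 (tight); finishing 135/145 (slack 10); lumber 53/53 (tight).
Slack constraints have shadow price 0 (complementary slackness).
The binding rows give the dual system: 4·y_assembly + 1·y_lumber = 37.5 and 1·y_assembly + 3·y_lumber = 35.5.
→ y_assembly = 7 and y_lumber = 9.5.
Shadow price of lumber = 9.5.

9.5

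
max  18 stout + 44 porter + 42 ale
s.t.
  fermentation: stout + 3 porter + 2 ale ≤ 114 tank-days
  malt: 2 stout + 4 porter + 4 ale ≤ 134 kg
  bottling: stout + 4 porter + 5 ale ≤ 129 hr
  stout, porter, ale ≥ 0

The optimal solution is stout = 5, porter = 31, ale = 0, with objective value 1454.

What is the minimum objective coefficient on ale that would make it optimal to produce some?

48

Binding: malt and bottling. Non-binding: fermentation (16 unused).
By complementary slackness, y = 0 for the non-binding constraint.
Dual feasibility on the basic columns requires 2·y_malt + 1·y_bottling = 18, 4·y_malt + 4·y_bottling = 44.
This yields shadow prices y_malt = 7, y_bottling = 4.
ale enters the basis when its profit ≥ yᵀa₃ = 7·4 + 4·5 = 48.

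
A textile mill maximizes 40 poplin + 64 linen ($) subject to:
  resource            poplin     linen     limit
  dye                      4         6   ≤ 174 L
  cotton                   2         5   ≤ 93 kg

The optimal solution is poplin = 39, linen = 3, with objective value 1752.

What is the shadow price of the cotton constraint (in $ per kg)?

At the optimum: dye uses 174 of 174 (binding); cotton uses 93 of 93 (binding).
From A_Bᵀ y = c: 4·y_dye + 2·y_cotton = 40; 6·y_dye + 5·y_cotton = 64.
Solving: y_dye = 9, y_cotton = 2.
Shadow price of cotton = 2.

2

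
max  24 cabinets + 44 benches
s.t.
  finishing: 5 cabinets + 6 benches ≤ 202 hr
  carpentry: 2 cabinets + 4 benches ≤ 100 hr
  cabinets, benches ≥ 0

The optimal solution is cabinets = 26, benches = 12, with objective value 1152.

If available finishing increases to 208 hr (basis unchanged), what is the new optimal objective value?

Check each constraint at x*: finishing 202/202 (tight); carpentry 100/100 (tight).
Dual feasibility on the basic columns requires 5·y_finishing + 2·y_carpentry = 24, 6·y_finishing + 4·y_carpentry = 44.
→ y_finishing = 1 and y_carpentry = 9.5.
Δz = y_finishing·Δb = 1 × (6) = 6, so new z* = 1152 + 6 = 1158.

1158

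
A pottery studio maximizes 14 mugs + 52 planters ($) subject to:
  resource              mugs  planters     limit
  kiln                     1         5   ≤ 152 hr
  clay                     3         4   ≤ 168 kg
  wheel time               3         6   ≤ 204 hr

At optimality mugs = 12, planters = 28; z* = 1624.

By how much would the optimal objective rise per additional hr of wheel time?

2

Check each constraint at x*: kiln 152/152 (tight); clay 148/168 (slack 20); wheel time 204/204 (tight).
Slack constraints have shadow price 0 (complementary slackness).
Dual feasibility on the basic columns requires 1·y_kiln + 3·y_wheel time = 14, 5·y_kiln + 6·y_wheel time = 52.
Solving: y_kiln = 8, y_wheel time = 2.
Shadow price of wheel time = 2.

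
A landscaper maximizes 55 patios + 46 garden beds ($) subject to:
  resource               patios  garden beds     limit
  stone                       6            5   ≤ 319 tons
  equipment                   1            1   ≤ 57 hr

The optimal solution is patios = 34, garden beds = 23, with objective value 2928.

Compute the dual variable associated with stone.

Check each constraint at x*: stone 319/319 (tight); equipment 57/57 (tight).
From A_Bᵀ y = c: 6·y_stone + 1·y_equipment = 55; 5·y_stone + 1·y_equipment = 46.
Solving: y_stone = 9, y_equipment = 1.
Shadow price of stone = 9.

9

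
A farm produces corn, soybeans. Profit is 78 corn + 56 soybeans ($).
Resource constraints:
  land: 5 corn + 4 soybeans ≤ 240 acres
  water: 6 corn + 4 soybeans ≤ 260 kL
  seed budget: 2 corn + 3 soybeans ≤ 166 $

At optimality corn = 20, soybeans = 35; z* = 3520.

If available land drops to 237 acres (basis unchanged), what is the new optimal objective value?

3502

Check each constraint at x*: land 240/240 (tight); water 260/260 (tight); seed budget 145/166 (slack 21).
By complementary slackness, y = 0 for the non-binding constraint.
The binding rows give the dual system: 5·y_land + 6·y_water = 78 and 4·y_land + 4·y_water = 56.
Solving: y_land = 6, y_water = 8.
Δz = y_land·Δb = 6 × (-3) = -18, so new z* = 3520 − 18 = 3502.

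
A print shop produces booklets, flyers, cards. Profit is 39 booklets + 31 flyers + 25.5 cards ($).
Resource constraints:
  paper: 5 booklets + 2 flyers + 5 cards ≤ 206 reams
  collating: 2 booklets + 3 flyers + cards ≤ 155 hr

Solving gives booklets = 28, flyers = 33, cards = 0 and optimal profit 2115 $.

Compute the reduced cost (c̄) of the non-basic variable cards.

-6.5

At the optimum: paper uses 206 of 206 (binding); collating uses 155 of 155 (binding).
The binding rows give the dual system: 5·y_paper + 2·y_collating = 39 and 2·y_paper + 3·y_collating = 31.
This yields shadow prices y_paper = 5, y_collating = 7.
Reduced cost of cards: c₃ − yᵀa₃ = 25.5 − (5·5 + 7·1) = 25.5 − 32 = -6.5.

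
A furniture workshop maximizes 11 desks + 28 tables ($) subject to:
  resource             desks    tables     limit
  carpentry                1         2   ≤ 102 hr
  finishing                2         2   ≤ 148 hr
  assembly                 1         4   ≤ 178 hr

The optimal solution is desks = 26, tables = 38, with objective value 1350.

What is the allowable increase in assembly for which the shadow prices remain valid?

Binding constraints: carpentry, assembly. The basis is B = [[1,2],[1,4]] with det 2.
Per unit increase in assembly, x* moves by d = (-1, 0.5).
The basis stays optimal until desks reaches 0; allowable increase = 26 hr.

26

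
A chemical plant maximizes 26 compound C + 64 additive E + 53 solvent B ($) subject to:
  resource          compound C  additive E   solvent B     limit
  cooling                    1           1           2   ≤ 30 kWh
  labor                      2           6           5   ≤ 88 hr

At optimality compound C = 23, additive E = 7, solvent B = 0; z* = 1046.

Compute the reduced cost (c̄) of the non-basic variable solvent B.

-8.5

Check each constraint at x*: cooling 30/30 (tight); labor 88/88 (tight).
From A_Bᵀ y = c: 1·y_cooling + 2·y_labor = 26; 1·y_cooling + 6·y_labor = 64.
Solving: y_cooling = 7, y_labor = 9.5.
Reduced cost of solvent B: c₃ − yᵀa₃ = 53 − (7·2 + 9.5·5) = 53 − 61.5 = -8.5.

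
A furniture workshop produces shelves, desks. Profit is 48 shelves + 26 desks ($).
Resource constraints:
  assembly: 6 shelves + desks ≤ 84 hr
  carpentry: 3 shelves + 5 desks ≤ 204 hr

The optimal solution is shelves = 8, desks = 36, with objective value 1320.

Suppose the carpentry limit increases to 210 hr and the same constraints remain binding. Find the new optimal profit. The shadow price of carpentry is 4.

Δb = 6, so new z* = 1320 + (4)·(6) = 1320 + 24 = 1344.

1344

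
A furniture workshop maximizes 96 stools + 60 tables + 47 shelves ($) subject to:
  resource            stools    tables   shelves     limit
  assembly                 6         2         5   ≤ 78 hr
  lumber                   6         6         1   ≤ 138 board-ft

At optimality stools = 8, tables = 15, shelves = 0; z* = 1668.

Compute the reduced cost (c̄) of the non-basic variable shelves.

-5

Both assembly and lumber are binding at x*.
From A_Bᵀ y = c: 6·y_assembly + 6·y_lumber = 96; 2·y_assembly + 6·y_lumber = 60.
Solving: y_assembly = 9, y_lumber = 7.
Reduced cost of shelves: c₃ − yᵀa₃ = 47 − (9·5 + 7·1) = 47 − 52 = -5.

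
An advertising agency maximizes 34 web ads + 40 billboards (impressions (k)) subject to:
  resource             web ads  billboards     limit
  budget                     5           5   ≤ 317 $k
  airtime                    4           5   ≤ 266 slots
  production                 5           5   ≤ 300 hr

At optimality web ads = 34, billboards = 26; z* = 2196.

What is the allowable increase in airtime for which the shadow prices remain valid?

34

Binding constraints: airtime, production. The basis is B = [[4,5],[5,5]] with det -5.
Per unit increase in airtime, x* moves by d = (-1, 1).
The basis stays optimal until web ads reaches 0; allowable increase = 34 slots.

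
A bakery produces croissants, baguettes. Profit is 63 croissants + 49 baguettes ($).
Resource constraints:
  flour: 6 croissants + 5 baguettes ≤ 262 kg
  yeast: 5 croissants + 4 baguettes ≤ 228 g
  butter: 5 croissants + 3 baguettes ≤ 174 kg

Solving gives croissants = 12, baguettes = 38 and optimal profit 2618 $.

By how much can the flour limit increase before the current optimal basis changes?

22.4

Binding constraints: flour, butter. The basis is B = [[6,5],[5,3]] with det -7.
Per unit increase in flour, x* moves by d = (-0.4286, 0.7143).
The basis stays optimal until yeast becomes binding; allowable increase = 22.4 kg.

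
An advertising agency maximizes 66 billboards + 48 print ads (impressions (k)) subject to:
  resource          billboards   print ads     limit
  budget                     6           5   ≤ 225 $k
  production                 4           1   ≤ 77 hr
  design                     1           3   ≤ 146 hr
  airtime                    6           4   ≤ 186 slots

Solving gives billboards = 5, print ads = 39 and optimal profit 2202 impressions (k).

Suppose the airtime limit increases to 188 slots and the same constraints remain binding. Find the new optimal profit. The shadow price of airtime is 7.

2216

Δb = 2, so new z* = 2202 + (7)·(2) = 2202 + 14 = 2216.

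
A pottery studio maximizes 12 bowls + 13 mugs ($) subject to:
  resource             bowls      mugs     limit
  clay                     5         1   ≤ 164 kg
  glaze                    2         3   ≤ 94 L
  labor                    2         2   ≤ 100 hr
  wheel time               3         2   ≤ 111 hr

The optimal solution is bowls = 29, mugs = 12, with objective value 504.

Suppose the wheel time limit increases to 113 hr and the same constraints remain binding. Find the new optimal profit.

At the optimum: clay uses 157 of 164 (slack = 7); glaze uses 94 of 94 (binding); labor uses 82 of 100 (slack = 18); wheel time uses 111 of 111 (binding).
Since clay, labor are not tight, their duals are 0.
Dual feasibility on the basic columns requires 2·y_glaze + 3·y_wheel time = 12, 3·y_glaze + 2·y_wheel time = 13.
Solving: y_glaze = 3, y_wheel time = 2.
Δz = y_wheel time·Δb = 2 × (2) = 4, so new z* = 504 + 4 = 508.

508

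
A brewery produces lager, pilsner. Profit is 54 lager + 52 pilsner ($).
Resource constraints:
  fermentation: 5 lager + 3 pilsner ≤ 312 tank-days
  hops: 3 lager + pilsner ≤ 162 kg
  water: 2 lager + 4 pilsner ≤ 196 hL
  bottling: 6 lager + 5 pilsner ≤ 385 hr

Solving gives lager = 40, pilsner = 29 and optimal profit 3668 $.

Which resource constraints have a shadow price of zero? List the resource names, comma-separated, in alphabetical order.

fermentation: 287/312 (slack 25)
hops: 149/162 (slack 13)
water: 196/196 (binding)
bottling: 385/385 (binding)
By complementary slackness, a constraint with positive slack has shadow price 0 → fermentation, hops.

fermentation, hops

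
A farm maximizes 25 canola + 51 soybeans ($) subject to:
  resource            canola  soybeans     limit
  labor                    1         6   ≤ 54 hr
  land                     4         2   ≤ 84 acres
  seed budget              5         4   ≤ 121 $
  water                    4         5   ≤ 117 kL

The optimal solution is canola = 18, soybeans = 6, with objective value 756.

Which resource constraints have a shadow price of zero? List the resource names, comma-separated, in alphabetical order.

labor: 54/54 (binding)
land: 84/84 (binding)
seed budget: 114/121 (slack 7)
water: 102/117 (slack 15)
By complementary slackness, a constraint with positive slack has shadow price 0 → seed budget, water.

seed budget, water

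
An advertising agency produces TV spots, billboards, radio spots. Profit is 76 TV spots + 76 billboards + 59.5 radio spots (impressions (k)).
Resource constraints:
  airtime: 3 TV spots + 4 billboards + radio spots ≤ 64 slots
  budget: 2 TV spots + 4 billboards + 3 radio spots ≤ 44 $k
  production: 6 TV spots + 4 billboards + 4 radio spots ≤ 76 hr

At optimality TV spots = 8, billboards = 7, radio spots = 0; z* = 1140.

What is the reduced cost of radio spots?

-7

At the optimum: airtime uses 52 of 64 (slack = 12); budget uses 44 of 44 (binding); production uses 76 of 76 (binding).
Slack constraints have shadow price 0 (complementary slackness).
The binding rows give the dual system: 2·y_budget + 6·y_production = 76 and 4·y_budget + 4·y_production = 76.
This yields shadow prices y_budget = 9.5, y_production = 9.5.
Reduced cost of radio spots: c₃ − yᵀa₃ = 59.5 − (9.5·3 + 9.5·4) = 59.5 − 66.5 = -7.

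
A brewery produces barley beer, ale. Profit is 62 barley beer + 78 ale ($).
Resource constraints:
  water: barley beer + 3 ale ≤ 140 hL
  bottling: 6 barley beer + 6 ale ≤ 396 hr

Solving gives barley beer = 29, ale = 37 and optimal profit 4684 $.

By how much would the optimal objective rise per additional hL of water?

8

Check each constraint at x*: water 140/140 (tight); bottling 396/396 (tight).
The binding rows give the dual system: 1·y_water + 6·y_bottling = 62 and 3·y_water + 6·y_bottling = 78.
Solving: y_water = 8, y_bottling = 9.
Shadow price of water = 8.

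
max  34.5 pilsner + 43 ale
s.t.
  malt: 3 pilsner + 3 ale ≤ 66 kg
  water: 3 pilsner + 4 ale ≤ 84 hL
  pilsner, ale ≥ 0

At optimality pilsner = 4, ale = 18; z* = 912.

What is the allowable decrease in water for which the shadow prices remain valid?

18

Binding constraints: malt, water. The basis is B = [[3,3],[3,4]] with det 3.
Per unit decrease in water, x* moves by d = (1, -1).
The basis stays optimal until ale reaches 0; allowable decrease = 18 hL.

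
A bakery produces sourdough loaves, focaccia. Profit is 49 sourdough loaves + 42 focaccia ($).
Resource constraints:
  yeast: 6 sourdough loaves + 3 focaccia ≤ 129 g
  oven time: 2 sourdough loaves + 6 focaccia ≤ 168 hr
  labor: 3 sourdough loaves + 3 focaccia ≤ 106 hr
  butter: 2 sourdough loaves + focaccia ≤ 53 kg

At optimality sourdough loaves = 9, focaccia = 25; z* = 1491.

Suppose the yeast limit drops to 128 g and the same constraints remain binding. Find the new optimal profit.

Binding: yeast and oven time. Non-binding: labor (4 unused), butter (10 unused).
By complementary slackness, y = 0 for the non-binding constraints.
Dual feasibility on the basic columns requires 6·y_yeast + 2·y_oven time = 49, 3·y_yeast + 6·y_oven time = 42.
→ y_yeast = 7 and y_oven time = 3.5.
Δz = y_yeast·Δb = 7 × (-1) = -7, so new z* = 1491 − 7 = 1484.

1484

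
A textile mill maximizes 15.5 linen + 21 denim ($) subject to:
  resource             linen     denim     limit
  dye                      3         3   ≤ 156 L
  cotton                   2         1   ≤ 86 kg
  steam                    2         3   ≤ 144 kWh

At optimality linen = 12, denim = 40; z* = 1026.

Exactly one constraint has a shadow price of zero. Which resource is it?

dye: 156/156 (binding)
cotton: 64/86 (slack 22)
steam: 144/144 (binding)
By complementary slackness, a constraint with positive slack has shadow price 0 → cotton.

cotton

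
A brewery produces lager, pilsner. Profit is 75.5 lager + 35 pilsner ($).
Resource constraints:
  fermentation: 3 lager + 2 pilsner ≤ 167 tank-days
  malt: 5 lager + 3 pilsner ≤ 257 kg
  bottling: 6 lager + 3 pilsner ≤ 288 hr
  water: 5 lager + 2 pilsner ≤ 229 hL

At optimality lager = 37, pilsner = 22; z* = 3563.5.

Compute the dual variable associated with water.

5.5

Check each constraint at x*: fermentation 155/167 (slack 12); malt 251/257 (slack 6); bottling 288/288 (tight); water 229/229 (tight).
Slack constraints have shadow price 0 (complementary slackness).
The binding rows give the dual system: 6·y_bottling + 5·y_water = 75.5 and 3·y_bottling + 2·y_water = 35.
→ y_bottling = 8 and y_water = 5.5.
Shadow price of water = 5.5.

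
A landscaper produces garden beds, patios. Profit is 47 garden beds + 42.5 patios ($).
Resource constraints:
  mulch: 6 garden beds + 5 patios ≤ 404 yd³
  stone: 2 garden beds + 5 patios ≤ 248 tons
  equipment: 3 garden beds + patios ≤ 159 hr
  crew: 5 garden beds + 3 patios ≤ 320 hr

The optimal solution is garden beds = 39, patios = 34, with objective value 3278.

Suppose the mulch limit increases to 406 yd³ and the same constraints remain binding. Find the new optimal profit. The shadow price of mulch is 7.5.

3293

Δb = 2, so new z* = 3278 + (7.5)·(2) = 3278 + 15 = 3293.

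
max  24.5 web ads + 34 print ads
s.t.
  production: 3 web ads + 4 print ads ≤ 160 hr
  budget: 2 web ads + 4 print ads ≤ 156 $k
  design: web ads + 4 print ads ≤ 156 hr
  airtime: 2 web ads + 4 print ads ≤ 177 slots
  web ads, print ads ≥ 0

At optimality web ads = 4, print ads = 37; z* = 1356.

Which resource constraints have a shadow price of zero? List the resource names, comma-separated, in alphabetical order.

airtime, design

production: 160/160 (binding)
budget: 156/156 (binding)
design: 152/156 (slack 4)
airtime: 156/177 (slack 21)
By complementary slackness, a constraint with positive slack has shadow price 0 → airtime, design.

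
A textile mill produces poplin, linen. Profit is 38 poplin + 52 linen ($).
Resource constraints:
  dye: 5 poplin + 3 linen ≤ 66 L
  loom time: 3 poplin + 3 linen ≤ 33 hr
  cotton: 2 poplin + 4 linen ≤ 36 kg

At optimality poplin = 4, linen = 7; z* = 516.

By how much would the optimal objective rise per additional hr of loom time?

Binding: loom time and cotton. Non-binding: dye (25 unused).
Slack constraints have shadow price 0 (complementary slackness).
The binding rows give the dual system: 3·y_loom time + 2·y_cotton = 38 and 3·y_loom time + 4·y_cotton = 52.
→ y_loom time = 8 and y_cotton = 7.
Shadow price of loom time = 8.

8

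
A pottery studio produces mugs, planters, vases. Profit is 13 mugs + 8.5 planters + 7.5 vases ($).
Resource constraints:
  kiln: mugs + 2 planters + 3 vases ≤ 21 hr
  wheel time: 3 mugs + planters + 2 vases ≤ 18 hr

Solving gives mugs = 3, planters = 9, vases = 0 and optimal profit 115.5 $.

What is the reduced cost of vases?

-7

Check each constraint at x*: kiln 21/21 (tight); wheel time 18/18 (tight).
Dual feasibility on the basic columns requires 1·y_kiln + 3·y_wheel time = 13, 2·y_kiln + 1·y_wheel time = 8.5.
Solving: y_kiln = 2.5, y_wheel time = 3.5.
Reduced cost of vases: c₃ − yᵀa₃ = 7.5 − (2.5·3 + 3.5·2) = 7.5 − 14.5 = -7.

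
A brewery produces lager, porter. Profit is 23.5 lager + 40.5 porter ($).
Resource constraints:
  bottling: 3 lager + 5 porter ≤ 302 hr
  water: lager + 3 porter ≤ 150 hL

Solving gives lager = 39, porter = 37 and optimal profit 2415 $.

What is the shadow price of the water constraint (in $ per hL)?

1

At the optimum: bottling uses 302 of 302 (binding); water uses 150 of 150 (binding).
From A_Bᵀ y = c: 3·y_bottling + 1·y_water = 23.5; 5·y_bottling + 3·y_water = 40.5.
→ y_bottling = 7.5 and y_water = 1.
Shadow price of water = 1.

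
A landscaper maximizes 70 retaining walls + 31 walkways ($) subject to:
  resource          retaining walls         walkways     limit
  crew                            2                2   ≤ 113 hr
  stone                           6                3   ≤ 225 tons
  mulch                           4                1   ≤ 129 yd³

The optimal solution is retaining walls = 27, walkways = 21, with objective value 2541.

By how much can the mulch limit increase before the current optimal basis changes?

Binding constraints: stone, mulch. The basis is B = [[6,3],[4,1]] with det -6.
Per unit increase in mulch, x* moves by d = (0.5, -1).
The basis stays optimal until walkways reaches 0; allowable increase = 21 yd³.

21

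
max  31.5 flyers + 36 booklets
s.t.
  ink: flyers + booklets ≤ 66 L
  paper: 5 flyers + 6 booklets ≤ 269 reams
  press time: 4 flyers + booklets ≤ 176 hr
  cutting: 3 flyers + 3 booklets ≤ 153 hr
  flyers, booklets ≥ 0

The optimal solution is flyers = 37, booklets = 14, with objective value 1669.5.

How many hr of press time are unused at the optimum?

press time used = 4·37 + 1·14 = 162; slack = 176 − 162 = 14.

14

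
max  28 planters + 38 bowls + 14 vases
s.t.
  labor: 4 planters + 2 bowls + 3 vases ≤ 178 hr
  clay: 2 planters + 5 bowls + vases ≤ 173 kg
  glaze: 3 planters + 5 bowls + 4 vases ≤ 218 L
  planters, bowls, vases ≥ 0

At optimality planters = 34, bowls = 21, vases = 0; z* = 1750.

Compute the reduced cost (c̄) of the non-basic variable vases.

At the optimum: labor uses 178 of 178 (binding); clay uses 173 of 173 (binding); glaze uses 207 of 218 (slack = 11).
Slack constraints have shadow price 0 (complementary slackness).
The binding rows give the dual system: 4·y_labor + 2·y_clay = 28 and 2·y_labor + 5·y_clay = 38.
→ y_labor = 4 and y_clay = 6.
Reduced cost of vases: c₃ − yᵀa₃ = 14 − (4·3 + 6·1) = 14 − 18 = -4.

-4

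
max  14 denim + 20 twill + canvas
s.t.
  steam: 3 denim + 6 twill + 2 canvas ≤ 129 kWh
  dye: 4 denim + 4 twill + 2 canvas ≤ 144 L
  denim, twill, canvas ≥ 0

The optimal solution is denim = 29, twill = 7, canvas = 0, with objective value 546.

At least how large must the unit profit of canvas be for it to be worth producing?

Check each constraint at x*: steam 129/129 (tight); dye 144/144 (tight).
Dual feasibility on the basic columns requires 3·y_steam + 4·y_dye = 14, 6·y_steam + 4·y_dye = 20.
This yields shadow prices y_steam = 2, y_dye = 2.
canvas enters the basis when its profit ≥ yᵀa₃ = 2·2 + 2·2 = 8.

8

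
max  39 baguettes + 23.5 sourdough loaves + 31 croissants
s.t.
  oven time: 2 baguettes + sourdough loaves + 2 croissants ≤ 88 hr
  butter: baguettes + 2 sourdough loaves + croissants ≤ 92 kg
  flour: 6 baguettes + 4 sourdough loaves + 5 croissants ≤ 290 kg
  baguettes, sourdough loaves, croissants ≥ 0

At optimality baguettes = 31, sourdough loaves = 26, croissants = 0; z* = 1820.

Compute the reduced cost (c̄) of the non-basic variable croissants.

Check each constraint at x*: oven time 88/88 (tight); butter 83/92 (slack 9); flour 290/290 (tight).
Since butter is not tight, its dual is 0.
The binding rows give the dual system: 2·y_oven time + 6·y_flour = 39 and 1·y_oven time + 4·y_flour = 23.5.
→ y_oven time = 7.5 and y_flour = 4.
Reduced cost of croissants: c₃ − yᵀa₃ = 31 − (7.5·2 + 4·5) = 31 − 35 = -4.

-4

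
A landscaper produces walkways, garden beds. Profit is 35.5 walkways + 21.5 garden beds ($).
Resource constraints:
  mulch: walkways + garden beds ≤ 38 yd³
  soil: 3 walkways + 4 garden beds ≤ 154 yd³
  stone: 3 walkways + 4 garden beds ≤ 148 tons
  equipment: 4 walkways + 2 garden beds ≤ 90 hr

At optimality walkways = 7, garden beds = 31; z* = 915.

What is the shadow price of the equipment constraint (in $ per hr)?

7

Binding: mulch and equipment. Non-binding: soil (9 unused), stone (3 unused).
By complementary slackness, y = 0 for the non-binding constraints.
From A_Bᵀ y = c: 1·y_mulch + 4·y_equipment = 35.5; 1·y_mulch + 2·y_equipment = 21.5.
→ y_mulch = 7.5 and y_equipment = 7.
Shadow price of equipment = 7.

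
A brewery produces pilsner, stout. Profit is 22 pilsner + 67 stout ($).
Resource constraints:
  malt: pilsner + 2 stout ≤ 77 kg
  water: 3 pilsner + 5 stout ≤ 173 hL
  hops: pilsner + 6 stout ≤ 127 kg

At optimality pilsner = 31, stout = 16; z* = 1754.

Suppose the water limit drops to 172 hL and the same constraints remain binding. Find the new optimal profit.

At the optimum: malt uses 63 of 77 (slack = 14); water uses 173 of 173 (binding); hops uses 127 of 127 (binding).
Since malt is not tight, its dual is 0.
From A_Bᵀ y = c: 3·y_water + 1·y_hops = 22; 5·y_water + 6·y_hops = 67.
This yields shadow prices y_water = 5, y_hops = 7.
Δz = y_water·Δb = 5 × (-1) = -5, so new z* = 1754 − 5 = 1749.

1749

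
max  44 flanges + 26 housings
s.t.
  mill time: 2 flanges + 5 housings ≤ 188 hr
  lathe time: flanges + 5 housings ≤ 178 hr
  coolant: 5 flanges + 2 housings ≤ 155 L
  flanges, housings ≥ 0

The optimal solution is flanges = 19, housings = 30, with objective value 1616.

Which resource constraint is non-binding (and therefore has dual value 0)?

lathe time

mill time: 188/188 (binding)
lathe time: 169/178 (slack 9)
coolant: 155/155 (binding)
By complementary slackness, a constraint with positive slack has shadow price 0 → lathe time.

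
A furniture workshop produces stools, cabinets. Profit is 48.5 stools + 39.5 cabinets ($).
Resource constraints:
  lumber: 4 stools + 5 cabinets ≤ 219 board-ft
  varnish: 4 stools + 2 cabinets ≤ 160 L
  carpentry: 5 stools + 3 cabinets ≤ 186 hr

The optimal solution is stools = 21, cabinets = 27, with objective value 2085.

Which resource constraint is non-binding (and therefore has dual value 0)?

varnish

lumber: 219/219 (binding)
varnish: 138/160 (slack 22)
carpentry: 186/186 (binding)
By complementary slackness, a constraint with positive slack has shadow price 0 → varnish.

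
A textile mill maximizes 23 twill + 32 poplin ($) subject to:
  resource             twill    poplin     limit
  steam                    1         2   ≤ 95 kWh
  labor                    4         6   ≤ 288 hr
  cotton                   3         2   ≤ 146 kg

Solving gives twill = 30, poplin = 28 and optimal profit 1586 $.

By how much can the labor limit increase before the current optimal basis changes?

Binding constraints: labor, cotton. The basis is B = [[4,6],[3,2]] with det -10.
Per unit increase in labor, x* moves by d = (-0.2, 0.3).
The basis stays optimal until steam becomes binding; allowable increase = 22.5 hr.

22.5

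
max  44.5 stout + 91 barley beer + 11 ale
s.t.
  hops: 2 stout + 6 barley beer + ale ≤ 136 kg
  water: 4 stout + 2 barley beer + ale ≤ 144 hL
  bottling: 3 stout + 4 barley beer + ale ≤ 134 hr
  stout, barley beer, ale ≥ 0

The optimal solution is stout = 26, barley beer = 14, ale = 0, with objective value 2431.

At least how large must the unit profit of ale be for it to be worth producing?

18

Binding: hops and bottling. Non-binding: water (12 unused).
Since water is not tight, its dual is 0.
The binding rows give the dual system: 2·y_hops + 3·y_bottling = 44.5 and 6·y_hops + 4·y_bottling = 91.
→ y_hops = 9.5 and y_bottling = 8.5.
ale enters the basis when its profit ≥ yᵀa₃ = 9.5·1 + 8.5·1 = 18.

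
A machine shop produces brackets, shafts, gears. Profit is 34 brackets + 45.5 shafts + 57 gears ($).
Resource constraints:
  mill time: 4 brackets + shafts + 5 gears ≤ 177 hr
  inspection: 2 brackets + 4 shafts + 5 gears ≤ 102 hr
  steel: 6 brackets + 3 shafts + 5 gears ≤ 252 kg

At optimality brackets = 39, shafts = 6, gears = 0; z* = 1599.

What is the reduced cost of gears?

-3

At the optimum: mill time uses 162 of 177 (slack = 15); inspection uses 102 of 102 (binding); steel uses 252 of 252 (binding).
Since mill time is not tight, its dual is 0.
From A_Bᵀ y = c: 2·y_inspection + 6·y_steel = 34; 4·y_inspection + 3·y_steel = 45.5.
→ y_inspection = 9.5 and y_steel = 2.5.
Reduced cost of gears: c₃ − yᵀa₃ = 57 − (9.5·5 + 2.5·5) = 57 − 60 = -3.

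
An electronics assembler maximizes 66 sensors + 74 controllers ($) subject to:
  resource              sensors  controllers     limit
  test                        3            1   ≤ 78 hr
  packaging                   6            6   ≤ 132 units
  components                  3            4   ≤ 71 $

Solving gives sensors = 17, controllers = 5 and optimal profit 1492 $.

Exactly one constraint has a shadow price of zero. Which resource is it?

test: 56/78 (slack 22)
packaging: 132/132 (binding)
components: 71/71 (binding)
By complementary slackness, a constraint with positive slack has shadow price 0 → test.

test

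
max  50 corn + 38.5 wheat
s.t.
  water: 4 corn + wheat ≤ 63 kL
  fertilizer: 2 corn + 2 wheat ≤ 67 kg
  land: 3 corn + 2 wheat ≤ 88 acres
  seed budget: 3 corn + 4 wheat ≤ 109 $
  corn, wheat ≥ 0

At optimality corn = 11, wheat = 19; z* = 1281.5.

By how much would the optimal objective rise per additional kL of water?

At the optimum: water uses 63 of 63 (binding); fertilizer uses 60 of 67 (slack = 7); land uses 71 of 88 (slack = 17); seed budget uses 109 of 109 (binding).
By complementary slackness, y = 0 for the non-binding constraints.
The binding rows give the dual system: 4·y_water + 3·y_seed budget = 50 and 1·y_water + 4·y_seed budget = 38.5.
This yields shadow prices y_water = 6.5, y_seed budget = 8.
Shadow price of water = 6.5.

6.5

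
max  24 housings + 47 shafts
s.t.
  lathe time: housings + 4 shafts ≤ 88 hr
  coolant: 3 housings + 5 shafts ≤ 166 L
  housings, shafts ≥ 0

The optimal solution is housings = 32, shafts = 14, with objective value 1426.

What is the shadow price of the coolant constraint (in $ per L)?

7

Check each constraint at x*: lathe time 88/88 (tight); coolant 166/166 (tight).
The binding rows give the dual system: 1·y_lathe time + 3·y_coolant = 24 and 4·y_lathe time + 5·y_coolant = 47.
This yields shadow prices y_lathe time = 3, y_coolant = 7.
Shadow price of coolant = 7.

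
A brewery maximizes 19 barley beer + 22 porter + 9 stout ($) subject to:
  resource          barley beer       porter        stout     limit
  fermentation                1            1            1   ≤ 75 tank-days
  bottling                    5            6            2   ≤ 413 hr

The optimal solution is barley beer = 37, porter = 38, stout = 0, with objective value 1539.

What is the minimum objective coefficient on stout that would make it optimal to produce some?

10

Both fermentation and bottling are binding at x*.
Dual feasibility on the basic columns requires 1·y_fermentation + 5·y_bottling = 19, 1·y_fermentation + 6·y_bottling = 22.
This yields shadow prices y_fermentation = 4, y_bottling = 3.
stout enters the basis when its profit ≥ yᵀa₃ = 4·1 + 3·2 = 10.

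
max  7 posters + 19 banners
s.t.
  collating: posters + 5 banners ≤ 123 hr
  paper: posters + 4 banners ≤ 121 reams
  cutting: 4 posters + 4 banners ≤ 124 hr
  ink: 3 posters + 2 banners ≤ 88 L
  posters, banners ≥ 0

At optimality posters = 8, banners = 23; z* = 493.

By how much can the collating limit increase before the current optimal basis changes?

28

Binding constraints: collating, cutting. The basis is B = [[1,5],[4,4]] with det -16.
Per unit increase in collating, x* moves by d = (-0.25, 0.25).
The basis stays optimal until paper becomes binding; allowable increase = 28 hr.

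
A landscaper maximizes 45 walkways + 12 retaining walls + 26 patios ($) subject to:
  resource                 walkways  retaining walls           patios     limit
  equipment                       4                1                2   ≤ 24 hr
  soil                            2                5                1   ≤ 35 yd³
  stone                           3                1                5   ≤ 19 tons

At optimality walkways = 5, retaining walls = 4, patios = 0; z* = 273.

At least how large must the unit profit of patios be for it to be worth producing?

Check each constraint at x*: equipment 24/24 (tight); soil 30/35 (slack 5); stone 19/19 (tight).
Since soil is not tight, its dual is 0.
Dual feasibility on the basic columns requires 4·y_equipment + 3·y_stone = 45, 1·y_equipment + 1·y_stone = 12.
This yields shadow prices y_equipment = 9, y_stone = 3.
patios enters the basis when its profit ≥ yᵀa₃ = 9·2 + 3·5 = 33.

33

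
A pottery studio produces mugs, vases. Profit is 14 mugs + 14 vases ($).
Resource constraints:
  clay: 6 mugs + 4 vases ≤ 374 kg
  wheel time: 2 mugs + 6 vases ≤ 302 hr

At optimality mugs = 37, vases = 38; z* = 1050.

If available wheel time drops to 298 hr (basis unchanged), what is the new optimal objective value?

Check each constraint at x*: clay 374/374 (tight); wheel time 302/302 (tight).
The binding rows give the dual system: 6·y_clay + 2·y_wheel time = 14 and 4·y_clay + 6·y_wheel time = 14.
→ y_clay = 2 and y_wheel time = 1.
Δz = y_wheel time·Δb = 1 × (-4) = -4, so new z* = 1050 − 4 = 1046.

1046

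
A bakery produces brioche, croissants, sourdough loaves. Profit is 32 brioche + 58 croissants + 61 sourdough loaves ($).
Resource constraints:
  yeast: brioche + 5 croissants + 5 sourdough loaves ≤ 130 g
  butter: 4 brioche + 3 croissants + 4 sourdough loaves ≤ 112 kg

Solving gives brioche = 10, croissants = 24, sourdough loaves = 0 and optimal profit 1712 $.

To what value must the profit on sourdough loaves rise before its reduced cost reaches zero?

64

Both yeast and butter are binding at x*.
From A_Bᵀ y = c: 1·y_yeast + 4·y_butter = 32; 5·y_yeast + 3·y_butter = 58.
Solving: y_yeast = 8, y_butter = 6.
sourdough loaves enters the basis when its profit ≥ yᵀa₃ = 8·5 + 6·4 = 64.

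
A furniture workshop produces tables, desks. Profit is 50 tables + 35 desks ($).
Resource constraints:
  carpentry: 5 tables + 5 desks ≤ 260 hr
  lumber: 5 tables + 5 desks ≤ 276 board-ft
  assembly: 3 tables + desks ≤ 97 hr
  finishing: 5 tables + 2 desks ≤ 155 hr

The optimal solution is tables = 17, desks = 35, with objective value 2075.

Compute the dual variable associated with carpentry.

5

At the optimum: carpentry uses 260 of 260 (binding); lumber uses 260 of 276 (slack = 16); assembly uses 86 of 97 (slack = 11); finishing uses 155 of 155 (binding).
Since lumber, assembly are not tight, their duals are 0.
The binding rows give the dual system: 5·y_carpentry + 5·y_finishing = 50 and 5·y_carpentry + 2·y_finishing = 35.
Solving: y_carpentry = 5, y_finishing = 5.
Shadow price of carpentry = 5.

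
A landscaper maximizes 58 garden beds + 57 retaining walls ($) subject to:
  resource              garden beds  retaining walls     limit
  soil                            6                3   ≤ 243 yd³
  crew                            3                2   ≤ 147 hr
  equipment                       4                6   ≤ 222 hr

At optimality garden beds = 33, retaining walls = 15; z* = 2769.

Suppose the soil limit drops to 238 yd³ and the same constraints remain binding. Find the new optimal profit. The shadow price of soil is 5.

Δb = -5, so new z* = 2769 + (5)·(-5) = 2769 − 25 = 2744.

2744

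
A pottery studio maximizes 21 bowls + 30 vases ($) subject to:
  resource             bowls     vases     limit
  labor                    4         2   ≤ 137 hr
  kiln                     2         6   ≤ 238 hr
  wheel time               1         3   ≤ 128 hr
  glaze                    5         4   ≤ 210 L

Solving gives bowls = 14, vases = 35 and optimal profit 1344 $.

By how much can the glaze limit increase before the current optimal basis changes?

Binding constraints: kiln, glaze. The basis is B = [[2,6],[5,4]] with det -22.
Per unit increase in glaze, x* moves by d = (0.2727, -0.0909).
The basis stays optimal until labor becomes binding; allowable increase = 12.1 L.

12.1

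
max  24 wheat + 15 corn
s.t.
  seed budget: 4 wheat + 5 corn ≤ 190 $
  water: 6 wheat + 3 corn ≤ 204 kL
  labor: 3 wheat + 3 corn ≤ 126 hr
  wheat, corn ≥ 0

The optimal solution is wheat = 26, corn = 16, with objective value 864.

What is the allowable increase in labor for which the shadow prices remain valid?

Binding constraints: water, labor. The basis is B = [[6,3],[3,3]] with det 9.
Per unit increase in labor, x* moves by d = (-0.3333, 0.6667).
The basis stays optimal until seed budget becomes binding; allowable increase = 3 hr.

3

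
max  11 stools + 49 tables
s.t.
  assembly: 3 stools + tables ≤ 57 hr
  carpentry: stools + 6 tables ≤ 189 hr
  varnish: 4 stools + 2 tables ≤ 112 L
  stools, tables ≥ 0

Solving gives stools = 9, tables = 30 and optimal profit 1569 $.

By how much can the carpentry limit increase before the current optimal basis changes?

136

Binding constraints: assembly, carpentry. The basis is B = [[3,1],[1,6]] with det 17.
Per unit increase in carpentry, x* moves by d = (-0.0588, 0.1765).
The basis stays optimal until varnish becomes binding; allowable increase = 136 hr.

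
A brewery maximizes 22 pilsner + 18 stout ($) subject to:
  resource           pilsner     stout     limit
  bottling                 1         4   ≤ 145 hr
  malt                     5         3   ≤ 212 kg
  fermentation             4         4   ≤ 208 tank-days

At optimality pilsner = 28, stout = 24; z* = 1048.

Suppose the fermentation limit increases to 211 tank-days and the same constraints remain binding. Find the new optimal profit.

1057

Binding: malt and fermentation. Non-binding: bottling (21 unused).
Slack constraints have shadow price 0 (complementary slackness).
From A_Bᵀ y = c: 5·y_malt + 4·y_fermentation = 22; 3·y_malt + 4·y_fermentation = 18.
This yields shadow prices y_malt = 2, y_fermentation = 3.
Δz = y_fermentation·Δb = 3 × (3) = 9, so new z* = 1048 + 9 = 1057.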